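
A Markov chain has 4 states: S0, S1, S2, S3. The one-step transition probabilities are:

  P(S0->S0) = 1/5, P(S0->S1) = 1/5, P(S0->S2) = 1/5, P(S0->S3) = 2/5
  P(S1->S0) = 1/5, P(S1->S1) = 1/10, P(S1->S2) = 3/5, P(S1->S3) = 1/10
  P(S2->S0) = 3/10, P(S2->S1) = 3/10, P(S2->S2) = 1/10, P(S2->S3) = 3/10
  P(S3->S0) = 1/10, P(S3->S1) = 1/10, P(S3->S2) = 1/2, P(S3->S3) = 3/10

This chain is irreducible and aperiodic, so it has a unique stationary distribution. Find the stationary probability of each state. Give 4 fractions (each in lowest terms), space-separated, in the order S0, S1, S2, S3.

The stationary distribution satisfies pi = pi * P, i.e.:
  pi_S0 = 1/5*pi_S0 + 1/5*pi_S1 + 3/10*pi_S2 + 1/10*pi_S3
  pi_S1 = 1/5*pi_S0 + 1/10*pi_S1 + 3/10*pi_S2 + 1/10*pi_S3
  pi_S2 = 1/5*pi_S0 + 3/5*pi_S1 + 1/10*pi_S2 + 1/2*pi_S3
  pi_S3 = 2/5*pi_S0 + 1/10*pi_S1 + 3/10*pi_S2 + 3/10*pi_S3
with normalization: pi_S0 + pi_S1 + pi_S2 + pi_S3 = 1.

Using the first 3 balance equations plus normalization, the linear system A*pi = b is:
  [-4/5, 1/5, 3/10, 1/10] . pi = 0
  [1/5, -9/10, 3/10, 1/10] . pi = 0
  [1/5, 3/5, -9/10, 1/2] . pi = 0
  [1, 1, 1, 1] . pi = 1

Solving yields:
  pi_S0 = 66/323
  pi_S1 = 60/323
  pi_S2 = 211/646
  pi_S3 = 183/646

Verification (pi * P):
  66/323*1/5 + 60/323*1/5 + 211/646*3/10 + 183/646*1/10 = 66/323 = pi_S0  (ok)
  66/323*1/5 + 60/323*1/10 + 211/646*3/10 + 183/646*1/10 = 60/323 = pi_S1  (ok)
  66/323*1/5 + 60/323*3/5 + 211/646*1/10 + 183/646*1/2 = 211/646 = pi_S2  (ok)
  66/323*2/5 + 60/323*1/10 + 211/646*3/10 + 183/646*3/10 = 183/646 = pi_S3  (ok)

Answer: 66/323 60/323 211/646 183/646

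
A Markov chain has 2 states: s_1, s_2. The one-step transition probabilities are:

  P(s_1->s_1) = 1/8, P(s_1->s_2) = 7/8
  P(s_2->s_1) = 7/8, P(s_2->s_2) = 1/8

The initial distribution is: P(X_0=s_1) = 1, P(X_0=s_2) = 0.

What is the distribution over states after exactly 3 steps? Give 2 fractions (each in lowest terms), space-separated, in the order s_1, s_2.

Answer: 37/128 91/128

Derivation:
Propagating the distribution step by step (d_{t+1} = d_t * P):
d_0 = (s_1=1, s_2=0)
  d_1[s_1] = 1*1/8 + 0*7/8 = 1/8
  d_1[s_2] = 1*7/8 + 0*1/8 = 7/8
d_1 = (s_1=1/8, s_2=7/8)
  d_2[s_1] = 1/8*1/8 + 7/8*7/8 = 25/32
  d_2[s_2] = 1/8*7/8 + 7/8*1/8 = 7/32
d_2 = (s_1=25/32, s_2=7/32)
  d_3[s_1] = 25/32*1/8 + 7/32*7/8 = 37/128
  d_3[s_2] = 25/32*7/8 + 7/32*1/8 = 91/128
d_3 = (s_1=37/128, s_2=91/128)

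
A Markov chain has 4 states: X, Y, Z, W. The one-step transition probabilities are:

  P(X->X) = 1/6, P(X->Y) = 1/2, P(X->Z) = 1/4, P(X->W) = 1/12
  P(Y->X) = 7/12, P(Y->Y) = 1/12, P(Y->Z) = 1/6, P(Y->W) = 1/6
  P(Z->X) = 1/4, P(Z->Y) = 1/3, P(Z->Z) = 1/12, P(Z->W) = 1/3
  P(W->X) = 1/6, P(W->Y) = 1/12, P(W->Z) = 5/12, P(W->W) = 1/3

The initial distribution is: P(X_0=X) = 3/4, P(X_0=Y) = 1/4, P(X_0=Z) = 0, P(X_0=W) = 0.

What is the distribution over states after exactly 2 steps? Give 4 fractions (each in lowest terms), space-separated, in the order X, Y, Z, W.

Propagating the distribution step by step (d_{t+1} = d_t * P):
d_0 = (X=3/4, Y=1/4, Z=0, W=0)
  d_1[X] = 3/4*1/6 + 1/4*7/12 + 0*1/4 + 0*1/6 = 13/48
  d_1[Y] = 3/4*1/2 + 1/4*1/12 + 0*1/3 + 0*1/12 = 19/48
  d_1[Z] = 3/4*1/4 + 1/4*1/6 + 0*1/12 + 0*5/12 = 11/48
  d_1[W] = 3/4*1/12 + 1/4*1/6 + 0*1/3 + 0*1/3 = 5/48
d_1 = (X=13/48, Y=19/48, Z=11/48, W=5/48)
  d_2[X] = 13/48*1/6 + 19/48*7/12 + 11/48*1/4 + 5/48*1/6 = 101/288
  d_2[Y] = 13/48*1/2 + 19/48*1/12 + 11/48*1/3 + 5/48*1/12 = 73/288
  d_2[Z] = 13/48*1/4 + 19/48*1/6 + 11/48*1/12 + 5/48*5/12 = 113/576
  d_2[W] = 13/48*1/12 + 19/48*1/6 + 11/48*1/3 + 5/48*1/3 = 115/576
d_2 = (X=101/288, Y=73/288, Z=113/576, W=115/576)

Answer: 101/288 73/288 113/576 115/576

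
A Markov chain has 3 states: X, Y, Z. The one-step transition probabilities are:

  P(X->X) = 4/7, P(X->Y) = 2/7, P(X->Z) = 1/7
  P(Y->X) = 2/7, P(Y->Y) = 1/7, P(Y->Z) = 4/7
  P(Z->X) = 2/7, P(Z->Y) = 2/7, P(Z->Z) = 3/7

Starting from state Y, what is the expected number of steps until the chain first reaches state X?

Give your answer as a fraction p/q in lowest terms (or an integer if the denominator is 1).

Answer: 7/2

Derivation:
Let h_i = expected steps to first reach X from state i.
Boundary: h_X = 0.
First-step equations for the other states:
  h_Y = 1 + 2/7*h_X + 1/7*h_Y + 4/7*h_Z
  h_Z = 1 + 2/7*h_X + 2/7*h_Y + 3/7*h_Z

Substituting h_X = 0 and rearranging gives the linear system (I - Q) h = 1:
  [6/7, -4/7] . (h_Y, h_Z) = 1
  [-2/7, 4/7] . (h_Y, h_Z) = 1

Solving yields:
  h_Y = 7/2
  h_Z = 7/2

Starting state is Y, so the expected hitting time is h_Y = 7/2.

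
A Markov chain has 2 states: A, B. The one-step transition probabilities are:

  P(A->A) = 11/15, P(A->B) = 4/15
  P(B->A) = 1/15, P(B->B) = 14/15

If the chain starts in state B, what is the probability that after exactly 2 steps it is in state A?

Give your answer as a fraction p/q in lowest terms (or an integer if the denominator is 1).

Answer: 1/9

Derivation:
Computing P^2 by repeated multiplication:
P^1 =
  A: [11/15, 4/15]
  B: [1/15, 14/15]
P^2 =
  A: [5/9, 4/9]
  B: [1/9, 8/9]

(P^2)[B -> A] = 1/9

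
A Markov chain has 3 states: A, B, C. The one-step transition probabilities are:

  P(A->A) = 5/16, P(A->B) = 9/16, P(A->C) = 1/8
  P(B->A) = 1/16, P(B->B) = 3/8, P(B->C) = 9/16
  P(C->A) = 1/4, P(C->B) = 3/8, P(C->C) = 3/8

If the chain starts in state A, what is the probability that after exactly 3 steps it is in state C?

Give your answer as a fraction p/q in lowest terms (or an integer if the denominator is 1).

Computing P^3 by repeated multiplication:
P^1 =
  A: [5/16, 9/16, 1/8]
  B: [1/16, 3/8, 9/16]
  C: [1/4, 3/8, 3/8]
P^2 =
  A: [21/128, 111/256, 103/256]
  B: [47/256, 99/256, 55/128]
  C: [25/128, 27/64, 49/128]
P^3 =
  A: [733/4096, 831/2048, 1701/4096]
  B: [387/2048, 1677/4096, 1645/4096]
  C: [375/2048, 843/2048, 415/1024]

(P^3)[A -> C] = 1701/4096

Answer: 1701/4096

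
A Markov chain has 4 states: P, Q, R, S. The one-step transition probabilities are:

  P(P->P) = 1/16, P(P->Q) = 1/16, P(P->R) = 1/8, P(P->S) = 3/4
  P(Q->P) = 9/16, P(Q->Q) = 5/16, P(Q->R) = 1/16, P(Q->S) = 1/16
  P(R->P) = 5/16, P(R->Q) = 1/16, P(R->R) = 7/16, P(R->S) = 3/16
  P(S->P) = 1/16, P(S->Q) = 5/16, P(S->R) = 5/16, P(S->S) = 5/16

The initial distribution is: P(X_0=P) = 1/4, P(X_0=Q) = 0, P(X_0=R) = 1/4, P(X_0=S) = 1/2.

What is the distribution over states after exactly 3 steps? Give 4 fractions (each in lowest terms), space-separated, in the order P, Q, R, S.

Answer: 483/2048 379/2048 517/2048 669/2048

Derivation:
Propagating the distribution step by step (d_{t+1} = d_t * P):
d_0 = (P=1/4, Q=0, R=1/4, S=1/2)
  d_1[P] = 1/4*1/16 + 0*9/16 + 1/4*5/16 + 1/2*1/16 = 1/8
  d_1[Q] = 1/4*1/16 + 0*5/16 + 1/4*1/16 + 1/2*5/16 = 3/16
  d_1[R] = 1/4*1/8 + 0*1/16 + 1/4*7/16 + 1/2*5/16 = 19/64
  d_1[S] = 1/4*3/4 + 0*1/16 + 1/4*3/16 + 1/2*5/16 = 25/64
d_1 = (P=1/8, Q=3/16, R=19/64, S=25/64)
  d_2[P] = 1/8*1/16 + 3/16*9/16 + 19/64*5/16 + 25/64*1/16 = 59/256
  d_2[Q] = 1/8*1/16 + 3/16*5/16 + 19/64*1/16 + 25/64*5/16 = 53/256
  d_2[R] = 1/8*1/8 + 3/16*1/16 + 19/64*7/16 + 25/64*5/16 = 143/512
  d_2[S] = 1/8*3/4 + 3/16*1/16 + 19/64*3/16 + 25/64*5/16 = 145/512
d_2 = (P=59/256, Q=53/256, R=143/512, S=145/512)
  d_3[P] = 59/256*1/16 + 53/256*9/16 + 143/512*5/16 + 145/512*1/16 = 483/2048
  d_3[Q] = 59/256*1/16 + 53/256*5/16 + 143/512*1/16 + 145/512*5/16 = 379/2048
  d_3[R] = 59/256*1/8 + 53/256*1/16 + 143/512*7/16 + 145/512*5/16 = 517/2048
  d_3[S] = 59/256*3/4 + 53/256*1/16 + 143/512*3/16 + 145/512*5/16 = 669/2048
d_3 = (P=483/2048, Q=379/2048, R=517/2048, S=669/2048)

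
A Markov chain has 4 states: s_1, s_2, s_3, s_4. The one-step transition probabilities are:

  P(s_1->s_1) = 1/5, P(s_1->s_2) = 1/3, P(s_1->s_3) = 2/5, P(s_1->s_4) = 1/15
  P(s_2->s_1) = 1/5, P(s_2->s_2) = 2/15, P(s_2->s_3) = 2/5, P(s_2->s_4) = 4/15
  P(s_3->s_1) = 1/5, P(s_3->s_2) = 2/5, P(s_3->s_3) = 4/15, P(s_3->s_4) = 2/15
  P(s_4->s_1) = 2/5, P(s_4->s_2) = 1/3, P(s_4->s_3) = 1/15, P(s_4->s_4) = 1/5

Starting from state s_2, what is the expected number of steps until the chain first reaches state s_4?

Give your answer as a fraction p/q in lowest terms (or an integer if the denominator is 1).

Answer: 1275/229

Derivation:
Let h_i = expected steps to first reach s_4 from state i.
Boundary: h_s_4 = 0.
First-step equations for the other states:
  h_s_1 = 1 + 1/5*h_s_1 + 1/3*h_s_2 + 2/5*h_s_3 + 1/15*h_s_4
  h_s_2 = 1 + 1/5*h_s_1 + 2/15*h_s_2 + 2/5*h_s_3 + 4/15*h_s_4
  h_s_3 = 1 + 1/5*h_s_1 + 2/5*h_s_2 + 4/15*h_s_3 + 2/15*h_s_4

Substituting h_s_4 = 0 and rearranging gives the linear system (I - Q) h = 1:
  [4/5, -1/3, -2/5] . (h_s_1, h_s_2, h_s_3) = 1
  [-1/5, 13/15, -2/5] . (h_s_1, h_s_2, h_s_3) = 1
  [-1/5, -2/5, 11/15] . (h_s_1, h_s_2, h_s_3) = 1

Solving yields:
  h_s_1 = 1530/229
  h_s_2 = 1275/229
  h_s_3 = 1425/229

Starting state is s_2, so the expected hitting time is h_s_2 = 1275/229.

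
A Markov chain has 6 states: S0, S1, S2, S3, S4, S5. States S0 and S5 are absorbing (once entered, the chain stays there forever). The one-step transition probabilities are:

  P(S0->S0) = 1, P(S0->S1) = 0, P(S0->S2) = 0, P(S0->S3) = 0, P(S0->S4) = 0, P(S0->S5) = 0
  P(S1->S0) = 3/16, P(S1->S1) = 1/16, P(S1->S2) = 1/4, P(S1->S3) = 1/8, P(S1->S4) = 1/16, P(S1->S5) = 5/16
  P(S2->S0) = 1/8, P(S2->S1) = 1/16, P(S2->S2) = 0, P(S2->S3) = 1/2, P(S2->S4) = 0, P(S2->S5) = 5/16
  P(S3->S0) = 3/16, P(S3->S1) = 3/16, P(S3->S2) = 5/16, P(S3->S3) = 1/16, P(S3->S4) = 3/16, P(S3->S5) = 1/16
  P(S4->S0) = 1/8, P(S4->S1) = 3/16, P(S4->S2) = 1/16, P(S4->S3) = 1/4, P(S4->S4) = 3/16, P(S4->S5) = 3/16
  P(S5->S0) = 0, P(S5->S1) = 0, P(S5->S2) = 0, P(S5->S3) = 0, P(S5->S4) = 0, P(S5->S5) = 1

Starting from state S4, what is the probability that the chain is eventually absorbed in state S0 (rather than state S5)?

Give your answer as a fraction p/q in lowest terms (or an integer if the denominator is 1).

Let a_i = P(absorbed in S0 | start in state i).
Boundary conditions: a_S0 = 1, a_S5 = 0.
For each transient state i, a_i = sum_j P(i->j) * a_j:
  a_S1 = 3/16*a_S0 + 1/16*a_S1 + 1/4*a_S2 + 1/8*a_S3 + 1/16*a_S4 + 5/16*a_S5
  a_S2 = 1/8*a_S0 + 1/16*a_S1 + 0*a_S2 + 1/2*a_S3 + 0*a_S4 + 5/16*a_S5
  a_S3 = 3/16*a_S0 + 3/16*a_S1 + 5/16*a_S2 + 1/16*a_S3 + 3/16*a_S4 + 1/16*a_S5
  a_S4 = 1/8*a_S0 + 3/16*a_S1 + 1/16*a_S2 + 1/4*a_S3 + 3/16*a_S4 + 3/16*a_S5

Substituting a_S0 = 1 and a_S5 = 0, rearrange to (I - Q) a = r where r[i] = P(i -> S0):
  [15/16, -1/4, -1/8, -1/16] . (a_S1, a_S2, a_S3, a_S4) = 3/16
  [-1/16, 1, -1/2, 0] . (a_S1, a_S2, a_S3, a_S4) = 1/8
  [-3/16, -5/16, 15/16, -3/16] . (a_S1, a_S2, a_S3, a_S4) = 3/16
  [-3/16, -1/16, -1/4, 13/16] . (a_S1, a_S2, a_S3, a_S4) = 1/8

Solving yields:
  a_S1 = 12454/30969
  a_S2 = 459/1147
  a_S3 = 15487/30969
  a_S4 = 361/837

Starting state is S4, so the absorption probability is a_S4 = 361/837.

Answer: 361/837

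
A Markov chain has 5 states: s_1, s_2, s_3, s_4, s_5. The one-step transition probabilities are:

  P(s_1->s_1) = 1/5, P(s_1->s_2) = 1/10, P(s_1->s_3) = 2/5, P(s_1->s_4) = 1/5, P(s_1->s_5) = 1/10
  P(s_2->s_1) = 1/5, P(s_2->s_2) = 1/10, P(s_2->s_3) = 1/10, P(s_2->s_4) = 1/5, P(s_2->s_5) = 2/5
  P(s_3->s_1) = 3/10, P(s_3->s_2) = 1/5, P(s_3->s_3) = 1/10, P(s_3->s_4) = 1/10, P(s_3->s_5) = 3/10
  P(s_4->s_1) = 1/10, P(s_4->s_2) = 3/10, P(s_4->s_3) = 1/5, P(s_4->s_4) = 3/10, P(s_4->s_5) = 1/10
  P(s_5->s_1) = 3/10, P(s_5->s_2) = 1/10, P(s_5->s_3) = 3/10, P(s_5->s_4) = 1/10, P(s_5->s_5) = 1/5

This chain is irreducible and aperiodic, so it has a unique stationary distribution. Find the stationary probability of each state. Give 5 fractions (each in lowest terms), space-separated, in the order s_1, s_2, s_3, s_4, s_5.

Answer: 1221/5380 847/5380 307/1345 931/5380 1153/5380

Derivation:
The stationary distribution satisfies pi = pi * P, i.e.:
  pi_s_1 = 1/5*pi_s_1 + 1/5*pi_s_2 + 3/10*pi_s_3 + 1/10*pi_s_4 + 3/10*pi_s_5
  pi_s_2 = 1/10*pi_s_1 + 1/10*pi_s_2 + 1/5*pi_s_3 + 3/10*pi_s_4 + 1/10*pi_s_5
  pi_s_3 = 2/5*pi_s_1 + 1/10*pi_s_2 + 1/10*pi_s_3 + 1/5*pi_s_4 + 3/10*pi_s_5
  pi_s_4 = 1/5*pi_s_1 + 1/5*pi_s_2 + 1/10*pi_s_3 + 3/10*pi_s_4 + 1/10*pi_s_5
  pi_s_5 = 1/10*pi_s_1 + 2/5*pi_s_2 + 3/10*pi_s_3 + 1/10*pi_s_4 + 1/5*pi_s_5
with normalization: pi_s_1 + pi_s_2 + pi_s_3 + pi_s_4 + pi_s_5 = 1.

Using the first 4 balance equations plus normalization, the linear system A*pi = b is:
  [-4/5, 1/5, 3/10, 1/10, 3/10] . pi = 0
  [1/10, -9/10, 1/5, 3/10, 1/10] . pi = 0
  [2/5, 1/10, -9/10, 1/5, 3/10] . pi = 0
  [1/5, 1/5, 1/10, -7/10, 1/10] . pi = 0
  [1, 1, 1, 1, 1] . pi = 1

Solving yields:
  pi_s_1 = 1221/5380
  pi_s_2 = 847/5380
  pi_s_3 = 307/1345
  pi_s_4 = 931/5380
  pi_s_5 = 1153/5380

Verification (pi * P):
  1221/5380*1/5 + 847/5380*1/5 + 307/1345*3/10 + 931/5380*1/10 + 1153/5380*3/10 = 1221/5380 = pi_s_1  (ok)
  1221/5380*1/10 + 847/5380*1/10 + 307/1345*1/5 + 931/5380*3/10 + 1153/5380*1/10 = 847/5380 = pi_s_2  (ok)
  1221/5380*2/5 + 847/5380*1/10 + 307/1345*1/10 + 931/5380*1/5 + 1153/5380*3/10 = 307/1345 = pi_s_3  (ok)
  1221/5380*1/5 + 847/5380*1/5 + 307/1345*1/10 + 931/5380*3/10 + 1153/5380*1/10 = 931/5380 = pi_s_4  (ok)
  1221/5380*1/10 + 847/5380*2/5 + 307/1345*3/10 + 931/5380*1/10 + 1153/5380*1/5 = 1153/5380 = pi_s_5  (ok)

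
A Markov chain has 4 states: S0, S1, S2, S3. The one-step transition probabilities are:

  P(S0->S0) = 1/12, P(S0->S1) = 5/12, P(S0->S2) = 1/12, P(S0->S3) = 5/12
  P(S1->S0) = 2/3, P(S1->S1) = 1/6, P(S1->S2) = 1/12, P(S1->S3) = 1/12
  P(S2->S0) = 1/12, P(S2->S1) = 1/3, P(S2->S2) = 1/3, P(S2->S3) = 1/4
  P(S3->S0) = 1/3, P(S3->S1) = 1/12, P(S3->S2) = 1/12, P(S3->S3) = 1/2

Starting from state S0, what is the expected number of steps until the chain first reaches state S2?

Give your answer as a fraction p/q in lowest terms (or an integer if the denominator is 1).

Let h_i = expected steps to first reach S2 from state i.
Boundary: h_S2 = 0.
First-step equations for the other states:
  h_S0 = 1 + 1/12*h_S0 + 5/12*h_S1 + 1/12*h_S2 + 5/12*h_S3
  h_S1 = 1 + 2/3*h_S0 + 1/6*h_S1 + 1/12*h_S2 + 1/12*h_S3
  h_S3 = 1 + 1/3*h_S0 + 1/12*h_S1 + 1/12*h_S2 + 1/2*h_S3

Substituting h_S2 = 0 and rearranging gives the linear system (I - Q) h = 1:
  [11/12, -5/12, -5/12] . (h_S0, h_S1, h_S3) = 1
  [-2/3, 5/6, -1/12] . (h_S0, h_S1, h_S3) = 1
  [-1/3, -1/12, 1/2] . (h_S0, h_S1, h_S3) = 1

Solving yields:
  h_S0 = 12
  h_S1 = 12
  h_S3 = 12

Starting state is S0, so the expected hitting time is h_S0 = 12.

Answer: 12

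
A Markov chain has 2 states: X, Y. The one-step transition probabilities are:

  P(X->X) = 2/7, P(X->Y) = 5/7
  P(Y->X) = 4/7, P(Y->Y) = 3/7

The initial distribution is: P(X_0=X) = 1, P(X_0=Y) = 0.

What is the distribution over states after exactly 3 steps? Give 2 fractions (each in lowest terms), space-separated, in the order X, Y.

Propagating the distribution step by step (d_{t+1} = d_t * P):
d_0 = (X=1, Y=0)
  d_1[X] = 1*2/7 + 0*4/7 = 2/7
  d_1[Y] = 1*5/7 + 0*3/7 = 5/7
d_1 = (X=2/7, Y=5/7)
  d_2[X] = 2/7*2/7 + 5/7*4/7 = 24/49
  d_2[Y] = 2/7*5/7 + 5/7*3/7 = 25/49
d_2 = (X=24/49, Y=25/49)
  d_3[X] = 24/49*2/7 + 25/49*4/7 = 148/343
  d_3[Y] = 24/49*5/7 + 25/49*3/7 = 195/343
d_3 = (X=148/343, Y=195/343)

Answer: 148/343 195/343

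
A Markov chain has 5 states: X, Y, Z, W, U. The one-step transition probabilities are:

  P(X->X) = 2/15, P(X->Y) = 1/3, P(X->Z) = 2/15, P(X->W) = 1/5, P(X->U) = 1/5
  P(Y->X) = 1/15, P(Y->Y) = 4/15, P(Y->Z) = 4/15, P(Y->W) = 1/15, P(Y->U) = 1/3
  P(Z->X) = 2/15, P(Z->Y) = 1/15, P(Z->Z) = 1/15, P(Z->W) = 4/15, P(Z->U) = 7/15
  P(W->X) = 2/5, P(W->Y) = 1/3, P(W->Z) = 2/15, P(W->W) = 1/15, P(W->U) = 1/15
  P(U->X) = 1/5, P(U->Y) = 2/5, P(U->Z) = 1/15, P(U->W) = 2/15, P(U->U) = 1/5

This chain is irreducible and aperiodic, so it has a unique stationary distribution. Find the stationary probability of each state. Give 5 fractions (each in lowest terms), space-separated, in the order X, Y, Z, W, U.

Answer: 5599/33478 9789/33478 4865/33478 4531/33478 4347/16739

Derivation:
The stationary distribution satisfies pi = pi * P, i.e.:
  pi_X = 2/15*pi_X + 1/15*pi_Y + 2/15*pi_Z + 2/5*pi_W + 1/5*pi_U
  pi_Y = 1/3*pi_X + 4/15*pi_Y + 1/15*pi_Z + 1/3*pi_W + 2/5*pi_U
  pi_Z = 2/15*pi_X + 4/15*pi_Y + 1/15*pi_Z + 2/15*pi_W + 1/15*pi_U
  pi_W = 1/5*pi_X + 1/15*pi_Y + 4/15*pi_Z + 1/15*pi_W + 2/15*pi_U
  pi_U = 1/5*pi_X + 1/3*pi_Y + 7/15*pi_Z + 1/15*pi_W + 1/5*pi_U
with normalization: pi_X + pi_Y + pi_Z + pi_W + pi_U = 1.

Using the first 4 balance equations plus normalization, the linear system A*pi = b is:
  [-13/15, 1/15, 2/15, 2/5, 1/5] . pi = 0
  [1/3, -11/15, 1/15, 1/3, 2/5] . pi = 0
  [2/15, 4/15, -14/15, 2/15, 1/15] . pi = 0
  [1/5, 1/15, 4/15, -14/15, 2/15] . pi = 0
  [1, 1, 1, 1, 1] . pi = 1

Solving yields:
  pi_X = 5599/33478
  pi_Y = 9789/33478
  pi_Z = 4865/33478
  pi_W = 4531/33478
  pi_U = 4347/16739

Verification (pi * P):
  5599/33478*2/15 + 9789/33478*1/15 + 4865/33478*2/15 + 4531/33478*2/5 + 4347/16739*1/5 = 5599/33478 = pi_X  (ok)
  5599/33478*1/3 + 9789/33478*4/15 + 4865/33478*1/15 + 4531/33478*1/3 + 4347/16739*2/5 = 9789/33478 = pi_Y  (ok)
  5599/33478*2/15 + 9789/33478*4/15 + 4865/33478*1/15 + 4531/33478*2/15 + 4347/16739*1/15 = 4865/33478 = pi_Z  (ok)
  5599/33478*1/5 + 9789/33478*1/15 + 4865/33478*4/15 + 4531/33478*1/15 + 4347/16739*2/15 = 4531/33478 = pi_W  (ok)
  5599/33478*1/5 + 9789/33478*1/3 + 4865/33478*7/15 + 4531/33478*1/15 + 4347/16739*1/5 = 4347/16739 = pi_U  (ok)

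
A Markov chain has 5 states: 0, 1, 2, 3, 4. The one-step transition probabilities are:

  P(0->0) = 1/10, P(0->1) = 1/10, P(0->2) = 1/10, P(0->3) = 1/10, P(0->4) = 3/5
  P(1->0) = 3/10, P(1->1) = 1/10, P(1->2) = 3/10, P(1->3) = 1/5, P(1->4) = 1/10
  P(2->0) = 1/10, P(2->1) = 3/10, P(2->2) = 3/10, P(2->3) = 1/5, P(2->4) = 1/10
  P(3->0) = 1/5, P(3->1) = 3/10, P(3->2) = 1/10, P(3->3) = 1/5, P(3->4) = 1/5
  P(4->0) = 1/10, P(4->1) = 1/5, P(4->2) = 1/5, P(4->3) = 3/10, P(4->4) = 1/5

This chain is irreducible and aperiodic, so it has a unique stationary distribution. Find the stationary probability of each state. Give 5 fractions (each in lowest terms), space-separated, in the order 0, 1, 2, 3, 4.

The stationary distribution satisfies pi = pi * P, i.e.:
  pi_0 = 1/10*pi_0 + 3/10*pi_1 + 1/10*pi_2 + 1/5*pi_3 + 1/10*pi_4
  pi_1 = 1/10*pi_0 + 1/10*pi_1 + 3/10*pi_2 + 3/10*pi_3 + 1/5*pi_4
  pi_2 = 1/10*pi_0 + 3/10*pi_1 + 3/10*pi_2 + 1/10*pi_3 + 1/5*pi_4
  pi_3 = 1/10*pi_0 + 1/5*pi_1 + 1/5*pi_2 + 1/5*pi_3 + 3/10*pi_4
  pi_4 = 3/5*pi_0 + 1/10*pi_1 + 1/10*pi_2 + 1/5*pi_3 + 1/5*pi_4
with normalization: pi_0 + pi_1 + pi_2 + pi_3 + pi_4 = 1.

Using the first 4 balance equations plus normalization, the linear system A*pi = b is:
  [-9/10, 3/10, 1/10, 1/5, 1/10] . pi = 0
  [1/10, -9/10, 3/10, 3/10, 1/5] . pi = 0
  [1/10, 3/10, -7/10, 1/10, 1/5] . pi = 0
  [1/10, 1/5, 1/5, -4/5, 3/10] . pi = 0
  [1, 1, 1, 1, 1] . pi = 1

Solving yields:
  pi_0 = 903/5591
  pi_1 = 1143/5591
  pi_2 = 1141/5591
  pi_3 = 1153/5591
  pi_4 = 1251/5591

Verification (pi * P):
  903/5591*1/10 + 1143/5591*3/10 + 1141/5591*1/10 + 1153/5591*1/5 + 1251/5591*1/10 = 903/5591 = pi_0  (ok)
  903/5591*1/10 + 1143/5591*1/10 + 1141/5591*3/10 + 1153/5591*3/10 + 1251/5591*1/5 = 1143/5591 = pi_1  (ok)
  903/5591*1/10 + 1143/5591*3/10 + 1141/5591*3/10 + 1153/5591*1/10 + 1251/5591*1/5 = 1141/5591 = pi_2  (ok)
  903/5591*1/10 + 1143/5591*1/5 + 1141/5591*1/5 + 1153/5591*1/5 + 1251/5591*3/10 = 1153/5591 = pi_3  (ok)
  903/5591*3/5 + 1143/5591*1/10 + 1141/5591*1/10 + 1153/5591*1/5 + 1251/5591*1/5 = 1251/5591 = pi_4  (ok)

Answer: 903/5591 1143/5591 1141/5591 1153/5591 1251/5591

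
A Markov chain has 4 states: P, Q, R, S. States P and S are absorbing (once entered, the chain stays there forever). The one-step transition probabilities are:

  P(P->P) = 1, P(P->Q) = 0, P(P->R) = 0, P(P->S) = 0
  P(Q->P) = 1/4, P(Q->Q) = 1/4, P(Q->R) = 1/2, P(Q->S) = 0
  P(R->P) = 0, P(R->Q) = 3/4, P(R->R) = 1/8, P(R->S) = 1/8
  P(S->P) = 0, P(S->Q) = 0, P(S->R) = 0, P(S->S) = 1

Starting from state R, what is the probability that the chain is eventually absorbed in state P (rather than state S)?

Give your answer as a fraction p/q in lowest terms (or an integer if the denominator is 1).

Answer: 2/3

Derivation:
Let a_i = P(absorbed in P | start in state i).
Boundary conditions: a_P = 1, a_S = 0.
For each transient state i, a_i = sum_j P(i->j) * a_j:
  a_Q = 1/4*a_P + 1/4*a_Q + 1/2*a_R + 0*a_S
  a_R = 0*a_P + 3/4*a_Q + 1/8*a_R + 1/8*a_S

Substituting a_P = 1 and a_S = 0, rearrange to (I - Q) a = r where r[i] = P(i -> P):
  [3/4, -1/2] . (a_Q, a_R) = 1/4
  [-3/4, 7/8] . (a_Q, a_R) = 0

Solving yields:
  a_Q = 7/9
  a_R = 2/3

Starting state is R, so the absorption probability is a_R = 2/3.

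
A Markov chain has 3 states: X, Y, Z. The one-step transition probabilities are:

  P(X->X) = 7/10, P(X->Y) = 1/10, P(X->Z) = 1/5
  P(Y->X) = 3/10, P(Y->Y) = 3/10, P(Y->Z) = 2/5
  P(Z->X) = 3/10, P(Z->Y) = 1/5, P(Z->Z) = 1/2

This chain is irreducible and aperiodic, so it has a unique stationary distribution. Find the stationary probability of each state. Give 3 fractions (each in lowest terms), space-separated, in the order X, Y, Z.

Answer: 1/2 1/6 1/3

Derivation:
The stationary distribution satisfies pi = pi * P, i.e.:
  pi_X = 7/10*pi_X + 3/10*pi_Y + 3/10*pi_Z
  pi_Y = 1/10*pi_X + 3/10*pi_Y + 1/5*pi_Z
  pi_Z = 1/5*pi_X + 2/5*pi_Y + 1/2*pi_Z
with normalization: pi_X + pi_Y + pi_Z = 1.

Using the first 2 balance equations plus normalization, the linear system A*pi = b is:
  [-3/10, 3/10, 3/10] . pi = 0
  [1/10, -7/10, 1/5] . pi = 0
  [1, 1, 1] . pi = 1

Solving yields:
  pi_X = 1/2
  pi_Y = 1/6
  pi_Z = 1/3

Verification (pi * P):
  1/2*7/10 + 1/6*3/10 + 1/3*3/10 = 1/2 = pi_X  (ok)
  1/2*1/10 + 1/6*3/10 + 1/3*1/5 = 1/6 = pi_Y  (ok)
  1/2*1/5 + 1/6*2/5 + 1/3*1/2 = 1/3 = pi_Z  (ok)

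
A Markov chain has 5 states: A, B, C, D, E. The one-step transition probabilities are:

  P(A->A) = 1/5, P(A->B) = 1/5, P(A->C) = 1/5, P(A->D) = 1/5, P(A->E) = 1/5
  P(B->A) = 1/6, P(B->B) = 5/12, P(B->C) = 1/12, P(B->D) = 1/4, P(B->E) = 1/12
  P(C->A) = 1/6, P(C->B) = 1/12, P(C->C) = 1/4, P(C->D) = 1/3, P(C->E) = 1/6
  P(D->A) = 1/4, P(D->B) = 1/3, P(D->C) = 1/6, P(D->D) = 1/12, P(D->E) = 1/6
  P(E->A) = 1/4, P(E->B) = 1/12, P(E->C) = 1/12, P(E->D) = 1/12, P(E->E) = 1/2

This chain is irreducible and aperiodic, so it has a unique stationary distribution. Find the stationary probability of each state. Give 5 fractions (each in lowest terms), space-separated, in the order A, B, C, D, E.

Answer: 593/2849 468/2035 60/407 372/2035 60/259

Derivation:
The stationary distribution satisfies pi = pi * P, i.e.:
  pi_A = 1/5*pi_A + 1/6*pi_B + 1/6*pi_C + 1/4*pi_D + 1/4*pi_E
  pi_B = 1/5*pi_A + 5/12*pi_B + 1/12*pi_C + 1/3*pi_D + 1/12*pi_E
  pi_C = 1/5*pi_A + 1/12*pi_B + 1/4*pi_C + 1/6*pi_D + 1/12*pi_E
  pi_D = 1/5*pi_A + 1/4*pi_B + 1/3*pi_C + 1/12*pi_D + 1/12*pi_E
  pi_E = 1/5*pi_A + 1/12*pi_B + 1/6*pi_C + 1/6*pi_D + 1/2*pi_E
with normalization: pi_A + pi_B + pi_C + pi_D + pi_E = 1.

Using the first 4 balance equations plus normalization, the linear system A*pi = b is:
  [-4/5, 1/6, 1/6, 1/4, 1/4] . pi = 0
  [1/5, -7/12, 1/12, 1/3, 1/12] . pi = 0
  [1/5, 1/12, -3/4, 1/6, 1/12] . pi = 0
  [1/5, 1/4, 1/3, -11/12, 1/12] . pi = 0
  [1, 1, 1, 1, 1] . pi = 1

Solving yields:
  pi_A = 593/2849
  pi_B = 468/2035
  pi_C = 60/407
  pi_D = 372/2035
  pi_E = 60/259

Verification (pi * P):
  593/2849*1/5 + 468/2035*1/6 + 60/407*1/6 + 372/2035*1/4 + 60/259*1/4 = 593/2849 = pi_A  (ok)
  593/2849*1/5 + 468/2035*5/12 + 60/407*1/12 + 372/2035*1/3 + 60/259*1/12 = 468/2035 = pi_B  (ok)
  593/2849*1/5 + 468/2035*1/12 + 60/407*1/4 + 372/2035*1/6 + 60/259*1/12 = 60/407 = pi_C  (ok)
  593/2849*1/5 + 468/2035*1/4 + 60/407*1/3 + 372/2035*1/12 + 60/259*1/12 = 372/2035 = pi_D  (ok)
  593/2849*1/5 + 468/2035*1/12 + 60/407*1/6 + 372/2035*1/6 + 60/259*1/2 = 60/259 = pi_E  (ok)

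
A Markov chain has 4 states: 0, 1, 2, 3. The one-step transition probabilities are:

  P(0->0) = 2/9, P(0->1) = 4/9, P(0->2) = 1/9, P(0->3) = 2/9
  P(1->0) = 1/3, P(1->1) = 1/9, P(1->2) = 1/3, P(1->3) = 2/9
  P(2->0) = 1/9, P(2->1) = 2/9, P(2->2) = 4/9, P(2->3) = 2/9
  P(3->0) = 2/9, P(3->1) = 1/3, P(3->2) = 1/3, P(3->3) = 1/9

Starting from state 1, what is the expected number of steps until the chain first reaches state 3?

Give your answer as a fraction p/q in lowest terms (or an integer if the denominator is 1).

Answer: 9/2

Derivation:
Let h_i = expected steps to first reach 3 from state i.
Boundary: h_3 = 0.
First-step equations for the other states:
  h_0 = 1 + 2/9*h_0 + 4/9*h_1 + 1/9*h_2 + 2/9*h_3
  h_1 = 1 + 1/3*h_0 + 1/9*h_1 + 1/3*h_2 + 2/9*h_3
  h_2 = 1 + 1/9*h_0 + 2/9*h_1 + 4/9*h_2 + 2/9*h_3

Substituting h_3 = 0 and rearranging gives the linear system (I - Q) h = 1:
  [7/9, -4/9, -1/9] . (h_0, h_1, h_2) = 1
  [-1/3, 8/9, -1/3] . (h_0, h_1, h_2) = 1
  [-1/9, -2/9, 5/9] . (h_0, h_1, h_2) = 1

Solving yields:
  h_0 = 9/2
  h_1 = 9/2
  h_2 = 9/2

Starting state is 1, so the expected hitting time is h_1 = 9/2.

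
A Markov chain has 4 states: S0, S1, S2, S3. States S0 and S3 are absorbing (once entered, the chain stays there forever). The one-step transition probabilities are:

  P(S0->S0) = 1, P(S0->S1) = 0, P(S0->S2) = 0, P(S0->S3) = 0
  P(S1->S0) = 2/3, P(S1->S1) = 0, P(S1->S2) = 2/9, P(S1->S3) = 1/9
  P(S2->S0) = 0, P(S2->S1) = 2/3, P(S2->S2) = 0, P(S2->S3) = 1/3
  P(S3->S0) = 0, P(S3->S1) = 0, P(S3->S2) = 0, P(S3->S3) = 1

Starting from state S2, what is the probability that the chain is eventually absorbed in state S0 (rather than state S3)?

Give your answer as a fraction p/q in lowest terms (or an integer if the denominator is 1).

Answer: 12/23

Derivation:
Let a_i = P(absorbed in S0 | start in state i).
Boundary conditions: a_S0 = 1, a_S3 = 0.
For each transient state i, a_i = sum_j P(i->j) * a_j:
  a_S1 = 2/3*a_S0 + 0*a_S1 + 2/9*a_S2 + 1/9*a_S3
  a_S2 = 0*a_S0 + 2/3*a_S1 + 0*a_S2 + 1/3*a_S3

Substituting a_S0 = 1 and a_S3 = 0, rearrange to (I - Q) a = r where r[i] = P(i -> S0):
  [1, -2/9] . (a_S1, a_S2) = 2/3
  [-2/3, 1] . (a_S1, a_S2) = 0

Solving yields:
  a_S1 = 18/23
  a_S2 = 12/23

Starting state is S2, so the absorption probability is a_S2 = 12/23.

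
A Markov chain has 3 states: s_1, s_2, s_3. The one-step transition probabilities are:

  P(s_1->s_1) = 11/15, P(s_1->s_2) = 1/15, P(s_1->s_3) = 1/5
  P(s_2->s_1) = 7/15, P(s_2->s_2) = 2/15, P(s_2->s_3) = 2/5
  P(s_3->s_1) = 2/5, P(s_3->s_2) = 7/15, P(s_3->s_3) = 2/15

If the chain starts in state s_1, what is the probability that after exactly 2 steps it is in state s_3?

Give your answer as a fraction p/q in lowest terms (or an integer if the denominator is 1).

Answer: 1/5

Derivation:
Computing P^2 by repeated multiplication:
P^1 =
  s_1: [11/15, 1/15, 1/5]
  s_2: [7/15, 2/15, 2/5]
  s_3: [2/5, 7/15, 2/15]
P^2 =
  s_1: [146/225, 34/225, 1/5]
  s_2: [127/225, 53/225, 1/5]
  s_3: [127/225, 34/225, 64/225]

(P^2)[s_1 -> s_3] = 1/5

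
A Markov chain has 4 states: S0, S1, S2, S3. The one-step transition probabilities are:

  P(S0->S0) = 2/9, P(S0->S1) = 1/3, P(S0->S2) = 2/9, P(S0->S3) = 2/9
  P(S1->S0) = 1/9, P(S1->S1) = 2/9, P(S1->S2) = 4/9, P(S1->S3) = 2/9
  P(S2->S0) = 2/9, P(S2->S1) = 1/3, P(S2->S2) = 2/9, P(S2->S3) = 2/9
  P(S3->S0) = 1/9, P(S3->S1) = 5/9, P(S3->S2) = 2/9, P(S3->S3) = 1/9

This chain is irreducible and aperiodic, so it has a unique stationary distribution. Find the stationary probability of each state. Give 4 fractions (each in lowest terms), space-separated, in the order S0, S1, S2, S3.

The stationary distribution satisfies pi = pi * P, i.e.:
  pi_S0 = 2/9*pi_S0 + 1/9*pi_S1 + 2/9*pi_S2 + 1/9*pi_S3
  pi_S1 = 1/3*pi_S0 + 2/9*pi_S1 + 1/3*pi_S2 + 5/9*pi_S3
  pi_S2 = 2/9*pi_S0 + 4/9*pi_S1 + 2/9*pi_S2 + 2/9*pi_S3
  pi_S3 = 2/9*pi_S0 + 2/9*pi_S1 + 2/9*pi_S2 + 1/9*pi_S3
with normalization: pi_S0 + pi_S1 + pi_S2 + pi_S3 = 1.

Using the first 3 balance equations plus normalization, the linear system A*pi = b is:
  [-7/9, 1/9, 2/9, 1/9] . pi = 0
  [1/3, -7/9, 1/3, 5/9] . pi = 0
  [2/9, 4/9, -7/9, 2/9] . pi = 0
  [1, 1, 1, 1] . pi = 1

Solving yields:
  pi_S0 = 73/450
  pi_S1 = 17/50
  pi_S2 = 67/225
  pi_S3 = 1/5

Verification (pi * P):
  73/450*2/9 + 17/50*1/9 + 67/225*2/9 + 1/5*1/9 = 73/450 = pi_S0  (ok)
  73/450*1/3 + 17/50*2/9 + 67/225*1/3 + 1/5*5/9 = 17/50 = pi_S1  (ok)
  73/450*2/9 + 17/50*4/9 + 67/225*2/9 + 1/5*2/9 = 67/225 = pi_S2  (ok)
  73/450*2/9 + 17/50*2/9 + 67/225*2/9 + 1/5*1/9 = 1/5 = pi_S3  (ok)

Answer: 73/450 17/50 67/225 1/5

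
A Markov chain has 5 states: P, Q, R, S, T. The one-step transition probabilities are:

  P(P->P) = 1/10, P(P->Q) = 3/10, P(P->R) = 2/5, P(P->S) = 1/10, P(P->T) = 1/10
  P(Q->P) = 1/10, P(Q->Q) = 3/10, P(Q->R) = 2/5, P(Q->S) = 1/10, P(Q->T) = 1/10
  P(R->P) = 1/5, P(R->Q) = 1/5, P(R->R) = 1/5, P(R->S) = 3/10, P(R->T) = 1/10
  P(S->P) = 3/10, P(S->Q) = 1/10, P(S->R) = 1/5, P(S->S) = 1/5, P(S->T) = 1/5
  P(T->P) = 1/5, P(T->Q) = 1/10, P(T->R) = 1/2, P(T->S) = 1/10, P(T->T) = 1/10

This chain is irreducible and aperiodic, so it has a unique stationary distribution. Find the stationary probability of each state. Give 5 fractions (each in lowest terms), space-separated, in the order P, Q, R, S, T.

Answer: 501/2795 584/2795 175/559 101/559 66/559

Derivation:
The stationary distribution satisfies pi = pi * P, i.e.:
  pi_P = 1/10*pi_P + 1/10*pi_Q + 1/5*pi_R + 3/10*pi_S + 1/5*pi_T
  pi_Q = 3/10*pi_P + 3/10*pi_Q + 1/5*pi_R + 1/10*pi_S + 1/10*pi_T
  pi_R = 2/5*pi_P + 2/5*pi_Q + 1/5*pi_R + 1/5*pi_S + 1/2*pi_T
  pi_S = 1/10*pi_P + 1/10*pi_Q + 3/10*pi_R + 1/5*pi_S + 1/10*pi_T
  pi_T = 1/10*pi_P + 1/10*pi_Q + 1/10*pi_R + 1/5*pi_S + 1/10*pi_T
with normalization: pi_P + pi_Q + pi_R + pi_S + pi_T = 1.

Using the first 4 balance equations plus normalization, the linear system A*pi = b is:
  [-9/10, 1/10, 1/5, 3/10, 1/5] . pi = 0
  [3/10, -7/10, 1/5, 1/10, 1/10] . pi = 0
  [2/5, 2/5, -4/5, 1/5, 1/2] . pi = 0
  [1/10, 1/10, 3/10, -4/5, 1/10] . pi = 0
  [1, 1, 1, 1, 1] . pi = 1

Solving yields:
  pi_P = 501/2795
  pi_Q = 584/2795
  pi_R = 175/559
  pi_S = 101/559
  pi_T = 66/559

Verification (pi * P):
  501/2795*1/10 + 584/2795*1/10 + 175/559*1/5 + 101/559*3/10 + 66/559*1/5 = 501/2795 = pi_P  (ok)
  501/2795*3/10 + 584/2795*3/10 + 175/559*1/5 + 101/559*1/10 + 66/559*1/10 = 584/2795 = pi_Q  (ok)
  501/2795*2/5 + 584/2795*2/5 + 175/559*1/5 + 101/559*1/5 + 66/559*1/2 = 175/559 = pi_R  (ok)
  501/2795*1/10 + 584/2795*1/10 + 175/559*3/10 + 101/559*1/5 + 66/559*1/10 = 101/559 = pi_S  (ok)
  501/2795*1/10 + 584/2795*1/10 + 175/559*1/10 + 101/559*1/5 + 66/559*1/10 = 66/559 = pi_T  (ok)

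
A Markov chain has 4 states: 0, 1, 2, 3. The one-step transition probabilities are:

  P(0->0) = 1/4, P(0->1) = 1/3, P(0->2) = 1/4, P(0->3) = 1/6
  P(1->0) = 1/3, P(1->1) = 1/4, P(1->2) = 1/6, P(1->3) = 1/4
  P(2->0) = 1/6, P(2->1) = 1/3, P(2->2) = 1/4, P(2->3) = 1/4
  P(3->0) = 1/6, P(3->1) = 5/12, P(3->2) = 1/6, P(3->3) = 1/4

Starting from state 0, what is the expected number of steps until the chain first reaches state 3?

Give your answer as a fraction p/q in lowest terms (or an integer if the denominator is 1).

Let h_i = expected steps to first reach 3 from state i.
Boundary: h_3 = 0.
First-step equations for the other states:
  h_0 = 1 + 1/4*h_0 + 1/3*h_1 + 1/4*h_2 + 1/6*h_3
  h_1 = 1 + 1/3*h_0 + 1/4*h_1 + 1/6*h_2 + 1/4*h_3
  h_2 = 1 + 1/6*h_0 + 1/3*h_1 + 1/4*h_2 + 1/4*h_3

Substituting h_3 = 0 and rearranging gives the linear system (I - Q) h = 1:
  [3/4, -1/3, -1/4] . (h_0, h_1, h_2) = 1
  [-1/3, 3/4, -1/6] . (h_0, h_1, h_2) = 1
  [-1/6, -1/3, 3/4] . (h_0, h_1, h_2) = 1

Solving yields:
  h_0 = 1872/395
  h_1 = 348/79
  h_2 = 1716/395

Starting state is 0, so the expected hitting time is h_0 = 1872/395.

Answer: 1872/395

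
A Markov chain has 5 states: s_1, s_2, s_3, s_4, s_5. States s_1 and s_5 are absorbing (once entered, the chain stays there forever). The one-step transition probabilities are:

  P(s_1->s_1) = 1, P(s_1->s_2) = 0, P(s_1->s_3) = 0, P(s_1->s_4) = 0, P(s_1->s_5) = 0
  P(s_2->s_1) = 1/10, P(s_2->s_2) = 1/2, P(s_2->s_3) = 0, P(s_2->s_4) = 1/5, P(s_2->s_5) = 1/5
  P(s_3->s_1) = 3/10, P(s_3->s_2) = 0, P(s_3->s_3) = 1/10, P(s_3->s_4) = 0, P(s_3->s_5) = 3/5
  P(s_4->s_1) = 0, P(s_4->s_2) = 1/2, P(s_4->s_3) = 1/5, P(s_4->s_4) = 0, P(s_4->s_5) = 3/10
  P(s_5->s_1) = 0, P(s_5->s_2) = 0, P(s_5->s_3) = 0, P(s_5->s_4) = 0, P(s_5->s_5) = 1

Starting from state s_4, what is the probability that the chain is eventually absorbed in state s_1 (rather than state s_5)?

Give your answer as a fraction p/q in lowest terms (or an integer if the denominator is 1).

Let a_i = P(absorbed in s_1 | start in state i).
Boundary conditions: a_s_1 = 1, a_s_5 = 0.
For each transient state i, a_i = sum_j P(i->j) * a_j:
  a_s_2 = 1/10*a_s_1 + 1/2*a_s_2 + 0*a_s_3 + 1/5*a_s_4 + 1/5*a_s_5
  a_s_3 = 3/10*a_s_1 + 0*a_s_2 + 1/10*a_s_3 + 0*a_s_4 + 3/5*a_s_5
  a_s_4 = 0*a_s_1 + 1/2*a_s_2 + 1/5*a_s_3 + 0*a_s_4 + 3/10*a_s_5

Substituting a_s_1 = 1 and a_s_5 = 0, rearrange to (I - Q) a = r where r[i] = P(i -> s_1):
  [1/2, 0, -1/5] . (a_s_2, a_s_3, a_s_4) = 1/10
  [0, 9/10, 0] . (a_s_2, a_s_3, a_s_4) = 3/10
  [-1/2, -1/5, 1] . (a_s_2, a_s_3, a_s_4) = 0

Solving yields:
  a_s_2 = 17/60
  a_s_3 = 1/3
  a_s_4 = 5/24

Starting state is s_4, so the absorption probability is a_s_4 = 5/24.

Answer: 5/24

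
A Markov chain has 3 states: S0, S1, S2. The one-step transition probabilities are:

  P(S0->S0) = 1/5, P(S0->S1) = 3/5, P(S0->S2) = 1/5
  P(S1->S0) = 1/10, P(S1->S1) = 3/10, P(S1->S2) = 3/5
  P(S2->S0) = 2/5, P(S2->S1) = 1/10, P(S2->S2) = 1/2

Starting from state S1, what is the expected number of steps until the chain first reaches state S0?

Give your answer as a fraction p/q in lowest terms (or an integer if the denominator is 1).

Let h_i = expected steps to first reach S0 from state i.
Boundary: h_S0 = 0.
First-step equations for the other states:
  h_S1 = 1 + 1/10*h_S0 + 3/10*h_S1 + 3/5*h_S2
  h_S2 = 1 + 2/5*h_S0 + 1/10*h_S1 + 1/2*h_S2

Substituting h_S0 = 0 and rearranging gives the linear system (I - Q) h = 1:
  [7/10, -3/5] . (h_S1, h_S2) = 1
  [-1/10, 1/2] . (h_S1, h_S2) = 1

Solving yields:
  h_S1 = 110/29
  h_S2 = 80/29

Starting state is S1, so the expected hitting time is h_S1 = 110/29.

Answer: 110/29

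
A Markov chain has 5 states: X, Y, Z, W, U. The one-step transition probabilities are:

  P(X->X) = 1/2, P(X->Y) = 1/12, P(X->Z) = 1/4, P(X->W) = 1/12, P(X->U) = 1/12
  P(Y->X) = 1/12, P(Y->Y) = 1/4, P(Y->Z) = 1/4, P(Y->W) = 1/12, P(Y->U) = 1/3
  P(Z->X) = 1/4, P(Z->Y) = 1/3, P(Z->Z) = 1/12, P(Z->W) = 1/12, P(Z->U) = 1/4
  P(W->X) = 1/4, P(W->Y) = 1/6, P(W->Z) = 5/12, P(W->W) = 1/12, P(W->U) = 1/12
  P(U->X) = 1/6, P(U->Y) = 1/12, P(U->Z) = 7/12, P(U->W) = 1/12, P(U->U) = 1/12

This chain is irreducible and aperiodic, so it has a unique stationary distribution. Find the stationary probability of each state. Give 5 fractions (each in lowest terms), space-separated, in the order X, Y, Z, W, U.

The stationary distribution satisfies pi = pi * P, i.e.:
  pi_X = 1/2*pi_X + 1/12*pi_Y + 1/4*pi_Z + 1/4*pi_W + 1/6*pi_U
  pi_Y = 1/12*pi_X + 1/4*pi_Y + 1/3*pi_Z + 1/6*pi_W + 1/12*pi_U
  pi_Z = 1/4*pi_X + 1/4*pi_Y + 1/12*pi_Z + 5/12*pi_W + 7/12*pi_U
  pi_W = 1/12*pi_X + 1/12*pi_Y + 1/12*pi_Z + 1/12*pi_W + 1/12*pi_U
  pi_U = 1/12*pi_X + 1/3*pi_Y + 1/4*pi_Z + 1/12*pi_W + 1/12*pi_U
with normalization: pi_X + pi_Y + pi_Z + pi_W + pi_U = 1.

Using the first 4 balance equations plus normalization, the linear system A*pi = b is:
  [-1/2, 1/12, 1/4, 1/4, 1/6] . pi = 0
  [1/12, -3/4, 1/3, 1/6, 1/12] . pi = 0
  [1/4, 1/4, -11/12, 5/12, 7/12] . pi = 0
  [1/12, 1/12, 1/12, -11/12, 1/12] . pi = 0
  [1, 1, 1, 1, 1] . pi = 1

Solving yields:
  pi_X = 106/391
  pi_Y = 449/2346
  pi_Z = 433/1564
  pi_W = 1/12
  pi_U = 208/1173

Verification (pi * P):
  106/391*1/2 + 449/2346*1/12 + 433/1564*1/4 + 1/12*1/4 + 208/1173*1/6 = 106/391 = pi_X  (ok)
  106/391*1/12 + 449/2346*1/4 + 433/1564*1/3 + 1/12*1/6 + 208/1173*1/12 = 449/2346 = pi_Y  (ok)
  106/391*1/4 + 449/2346*1/4 + 433/1564*1/12 + 1/12*5/12 + 208/1173*7/12 = 433/1564 = pi_Z  (ok)
  106/391*1/12 + 449/2346*1/12 + 433/1564*1/12 + 1/12*1/12 + 208/1173*1/12 = 1/12 = pi_W  (ok)
  106/391*1/12 + 449/2346*1/3 + 433/1564*1/4 + 1/12*1/12 + 208/1173*1/12 = 208/1173 = pi_U  (ok)

Answer: 106/391 449/2346 433/1564 1/12 208/1173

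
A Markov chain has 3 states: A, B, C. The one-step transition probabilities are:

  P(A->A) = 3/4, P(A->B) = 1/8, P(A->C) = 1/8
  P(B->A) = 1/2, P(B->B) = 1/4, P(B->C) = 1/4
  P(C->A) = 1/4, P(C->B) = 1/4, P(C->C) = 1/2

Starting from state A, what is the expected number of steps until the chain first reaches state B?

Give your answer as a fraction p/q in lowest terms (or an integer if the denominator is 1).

Let h_i = expected steps to first reach B from state i.
Boundary: h_B = 0.
First-step equations for the other states:
  h_A = 1 + 3/4*h_A + 1/8*h_B + 1/8*h_C
  h_C = 1 + 1/4*h_A + 1/4*h_B + 1/2*h_C

Substituting h_B = 0 and rearranging gives the linear system (I - Q) h = 1:
  [1/4, -1/8] . (h_A, h_C) = 1
  [-1/4, 1/2] . (h_A, h_C) = 1

Solving yields:
  h_A = 20/3
  h_C = 16/3

Starting state is A, so the expected hitting time is h_A = 20/3.

Answer: 20/3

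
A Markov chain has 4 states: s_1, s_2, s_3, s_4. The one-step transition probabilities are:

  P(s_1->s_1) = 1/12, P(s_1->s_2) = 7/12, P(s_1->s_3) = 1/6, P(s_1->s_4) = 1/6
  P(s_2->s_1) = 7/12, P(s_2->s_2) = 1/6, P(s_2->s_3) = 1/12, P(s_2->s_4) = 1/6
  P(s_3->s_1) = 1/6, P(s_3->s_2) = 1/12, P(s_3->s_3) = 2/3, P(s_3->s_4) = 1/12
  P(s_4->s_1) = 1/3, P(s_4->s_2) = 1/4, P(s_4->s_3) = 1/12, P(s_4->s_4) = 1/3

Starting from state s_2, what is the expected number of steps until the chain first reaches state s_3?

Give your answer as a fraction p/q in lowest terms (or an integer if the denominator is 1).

Answer: 540/61

Derivation:
Let h_i = expected steps to first reach s_3 from state i.
Boundary: h_s_3 = 0.
First-step equations for the other states:
  h_s_1 = 1 + 1/12*h_s_1 + 7/12*h_s_2 + 1/6*h_s_3 + 1/6*h_s_4
  h_s_2 = 1 + 7/12*h_s_1 + 1/6*h_s_2 + 1/12*h_s_3 + 1/6*h_s_4
  h_s_4 = 1 + 1/3*h_s_1 + 1/4*h_s_2 + 1/12*h_s_3 + 1/3*h_s_4

Substituting h_s_3 = 0 and rearranging gives the linear system (I - Q) h = 1:
  [11/12, -7/12, -1/6] . (h_s_1, h_s_2, h_s_4) = 1
  [-7/12, 5/6, -1/6] . (h_s_1, h_s_2, h_s_4) = 1
  [-1/3, -1/4, 2/3] . (h_s_1, h_s_2, h_s_4) = 1

Solving yields:
  h_s_1 = 510/61
  h_s_2 = 540/61
  h_s_4 = 9

Starting state is s_2, so the expected hitting time is h_s_2 = 540/61.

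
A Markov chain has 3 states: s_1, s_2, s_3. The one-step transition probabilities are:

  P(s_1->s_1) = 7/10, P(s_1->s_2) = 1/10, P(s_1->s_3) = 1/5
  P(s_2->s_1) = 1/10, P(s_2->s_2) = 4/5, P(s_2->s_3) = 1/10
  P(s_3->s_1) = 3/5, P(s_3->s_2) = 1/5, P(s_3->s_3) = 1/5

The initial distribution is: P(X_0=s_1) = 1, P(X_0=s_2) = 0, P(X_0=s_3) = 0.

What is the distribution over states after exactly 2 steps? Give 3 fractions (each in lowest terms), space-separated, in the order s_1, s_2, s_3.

Propagating the distribution step by step (d_{t+1} = d_t * P):
d_0 = (s_1=1, s_2=0, s_3=0)
  d_1[s_1] = 1*7/10 + 0*1/10 + 0*3/5 = 7/10
  d_1[s_2] = 1*1/10 + 0*4/5 + 0*1/5 = 1/10
  d_1[s_3] = 1*1/5 + 0*1/10 + 0*1/5 = 1/5
d_1 = (s_1=7/10, s_2=1/10, s_3=1/5)
  d_2[s_1] = 7/10*7/10 + 1/10*1/10 + 1/5*3/5 = 31/50
  d_2[s_2] = 7/10*1/10 + 1/10*4/5 + 1/5*1/5 = 19/100
  d_2[s_3] = 7/10*1/5 + 1/10*1/10 + 1/5*1/5 = 19/100
d_2 = (s_1=31/50, s_2=19/100, s_3=19/100)

Answer: 31/50 19/100 19/100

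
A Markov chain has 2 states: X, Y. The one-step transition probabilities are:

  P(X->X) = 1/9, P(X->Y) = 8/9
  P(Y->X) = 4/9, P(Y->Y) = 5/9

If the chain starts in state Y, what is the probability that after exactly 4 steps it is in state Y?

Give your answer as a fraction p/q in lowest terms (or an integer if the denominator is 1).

Answer: 163/243

Derivation:
Computing P^4 by repeated multiplication:
P^1 =
  X: [1/9, 8/9]
  Y: [4/9, 5/9]
P^2 =
  X: [11/27, 16/27]
  Y: [8/27, 19/27]
P^3 =
  X: [25/81, 56/81]
  Y: [28/81, 53/81]
P^4 =
  X: [83/243, 160/243]
  Y: [80/243, 163/243]

(P^4)[Y -> Y] = 163/243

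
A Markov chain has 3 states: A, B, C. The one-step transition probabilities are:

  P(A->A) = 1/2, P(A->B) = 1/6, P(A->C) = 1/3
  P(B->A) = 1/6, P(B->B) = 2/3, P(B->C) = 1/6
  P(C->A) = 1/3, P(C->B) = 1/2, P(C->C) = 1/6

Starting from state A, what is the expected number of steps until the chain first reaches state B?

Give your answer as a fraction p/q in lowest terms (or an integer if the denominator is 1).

Let h_i = expected steps to first reach B from state i.
Boundary: h_B = 0.
First-step equations for the other states:
  h_A = 1 + 1/2*h_A + 1/6*h_B + 1/3*h_C
  h_C = 1 + 1/3*h_A + 1/2*h_B + 1/6*h_C

Substituting h_B = 0 and rearranging gives the linear system (I - Q) h = 1:
  [1/2, -1/3] . (h_A, h_C) = 1
  [-1/3, 5/6] . (h_A, h_C) = 1

Solving yields:
  h_A = 42/11
  h_C = 30/11

Starting state is A, so the expected hitting time is h_A = 42/11.

Answer: 42/11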